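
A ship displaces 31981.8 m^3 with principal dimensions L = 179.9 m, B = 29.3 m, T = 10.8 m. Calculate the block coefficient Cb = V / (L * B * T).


Formula: Cb = V / (L * B * T)
Step 1 — L * B * T = 179.9 * 29.3 * 10.8 = 56927.556 m^3
Step 2 — Cb = 31981.8 / 56927.556 ≈ 0.56180 (5 s.f.)

0.56180


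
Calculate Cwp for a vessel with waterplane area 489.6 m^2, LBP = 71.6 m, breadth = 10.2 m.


Formula: Cwp = Aw / (L * B)
Step 1 — L * B = 71.6 * 10.2 = 730.32 m^2
Step 2 — Cwp = 489.6 / 730.32 ≈ 0.67039 (5 s.f.)

0.67039


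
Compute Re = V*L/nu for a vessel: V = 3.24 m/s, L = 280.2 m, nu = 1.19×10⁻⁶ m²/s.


Formula: Re = V * L / nu
Step 1 — V * L = 3.24 * 280.2 = 907.848 m^2/s
Step 2 — Re = 907.848 / 1.19e-6 = 7.63e+08

7.63e+08


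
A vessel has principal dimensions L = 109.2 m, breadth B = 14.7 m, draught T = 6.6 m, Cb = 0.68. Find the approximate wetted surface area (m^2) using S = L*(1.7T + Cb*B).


Formula: S = 1.7*L*T + V/T with V = Cb*L*B*T, i.e. S = L * (1.7*T + Cb*B)
Step 1 — 1.7*T = 1.7 * 6.6 = 11.22 m
Step 2 — Cb*B = 0.68 * 14.7 = 9.996 m
Step 3 — 1.7*T + Cb*B = 11.22 + 9.996 = 21.216 m
Step 4 — S = 109.2 * 21.216 ≈ 2316.8 m^2 (5 s.f.)

2316.8 m^2


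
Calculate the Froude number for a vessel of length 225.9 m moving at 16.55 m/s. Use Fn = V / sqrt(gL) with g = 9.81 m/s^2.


Formula: Fn = V / sqrt(g * L)
Step 1 — g * L = 9.81 * 225.9 = 2216.079
Step 2 — sqrt(g * L) = sqrt(2216.079) = 47.075248
Step 3 — Fn = 16.55 / 47.075248 ≈ 0.35156 (5 s.f.)

0.35156


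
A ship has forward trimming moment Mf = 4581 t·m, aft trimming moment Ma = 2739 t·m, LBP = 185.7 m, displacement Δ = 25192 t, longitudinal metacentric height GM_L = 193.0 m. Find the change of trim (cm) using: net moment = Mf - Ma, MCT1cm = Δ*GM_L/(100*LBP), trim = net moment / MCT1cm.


Formula: net trimming moment = Mf - Ma; MCT1cm = Δ*GM_L/(100*LBP); trim = net moment / MCT1cm
Step 1 — net trimming moment = 4581 - 2739 = 1842 t·m
Step 2 — MCT1cm = 25192 * 193.0 / (100 * 185.7) = 261.8232 t·m/cm
Step 3 — trim = 1842 / 261.8232 ≈ 7.0353 cm (5 s.f.)

7.0353 cm


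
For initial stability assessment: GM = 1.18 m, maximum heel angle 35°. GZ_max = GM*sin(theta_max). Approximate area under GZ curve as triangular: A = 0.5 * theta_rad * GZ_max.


Formula: GZ_max = GM * sin(theta); Area = 0.5 * theta_rad * GZ_max
Step 1 — GZ_max = 1.18 * sin(35°) = 1.18 * 0.573576 = 0.67682 m
Step 2 — theta_rad = 35 * pi/180 = 0.610865 rad
Step 3 — Area = 0.5 * 0.610865 * 0.67682 ≈ 0.20672 m·rad (5 s.f.)

0.20672 m·rad


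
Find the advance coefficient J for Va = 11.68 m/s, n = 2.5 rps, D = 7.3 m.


Formula: J = Va / (n * D)
Step 1 — n * D = 2.5 * 7.3 = 18.25
Step 2 — J = 11.68 / 18.25 ≈ 0.64000 (5 s.f.)

0.64000


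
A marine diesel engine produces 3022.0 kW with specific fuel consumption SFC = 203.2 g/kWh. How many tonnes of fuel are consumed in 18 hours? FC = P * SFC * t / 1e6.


Formula: FC (tonnes) = P * SFC * t / 1,000,000
Step 1 — P * SFC * t = 3022.0 * 203.2 * 18 = 11053267.2 g
Step 2 — FC (tonnes) = 11053267.2 / 1,000,000 ≈ 11.053 tonnes (5 s.f.)

11.053 tonnes


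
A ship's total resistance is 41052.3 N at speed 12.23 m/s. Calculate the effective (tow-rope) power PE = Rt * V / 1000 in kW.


Formula: PE = Rt * V / 1000 (kW)
Step 1 — PE (W) = 41052.3 * 12.23 = 502069.629 W
Step 2 — PE (kW) = 502069.629 / 1000 ≈ 502.07 kW (5 s.f.)

502.07 kW


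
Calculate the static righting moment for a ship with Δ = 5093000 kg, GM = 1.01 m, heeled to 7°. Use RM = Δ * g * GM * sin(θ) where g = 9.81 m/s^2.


Formula: GZ = GM * sin(theta); RM = disp * g * GZ
Step 1 — GZ = 1.01 * sin(7°) = 1.01 * 0.121869 = 0.123088 m
Step 2 — RM = 5093000 * 9.81 * 0.123088 ≈ 6149800 N·m (5 s.f.)

6149800 N·m


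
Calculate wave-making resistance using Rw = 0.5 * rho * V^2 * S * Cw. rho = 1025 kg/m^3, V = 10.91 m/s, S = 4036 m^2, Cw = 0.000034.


Formula: Rw = 0.5 * rho * V^2 * S * Cw
Step 1 — V^2 = 10.91^2 = 119.0281
Step 2 — 0.5 * rho * V^2 = 0.5 * 1025 * 119.0281 = 61001.90125
Step 3 — Rw = 61001.90125 * 4036 * 0.000034 ≈ 8370.9 N (5 s.f.)

8370.9 N


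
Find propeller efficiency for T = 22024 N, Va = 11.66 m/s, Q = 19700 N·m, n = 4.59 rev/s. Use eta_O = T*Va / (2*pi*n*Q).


Formula: eta = T * Va / (2 * pi * n * Q)
Step 1 — numerator = T * Va = 22024 * 11.66 = 256799.84
Step 2 — 2 * pi * n = 2 * pi * 4.59 = 28.839821
Step 3 — denominator = 28.839821 * 19700 = 568144.47
Step 4 — eta = 256799.84 / 568144.47 ≈ 0.45200 (5 s.f.)

0.45200


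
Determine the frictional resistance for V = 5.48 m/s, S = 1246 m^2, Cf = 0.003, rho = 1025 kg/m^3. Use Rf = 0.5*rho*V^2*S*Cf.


Formula: Rf = 0.5 * rho * V^2 * S * Cf
Step 1 — V^2 = 5.48^2 = 30.0304
Step 2 — 0.5 * rho * V^2 = 0.5 * 1025 * 30.0304 = 15390.58
Step 3 — Rf = 15390.58 * 1246 * 0.003 ≈ 57530 N (5 s.f.)

57530 N


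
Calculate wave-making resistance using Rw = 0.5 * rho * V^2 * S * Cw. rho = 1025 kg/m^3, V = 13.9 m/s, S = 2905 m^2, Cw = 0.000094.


Formula: Rw = 0.5 * rho * V^2 * S * Cw
Step 1 — V^2 = 13.9^2 = 193.21
Step 2 — 0.5 * rho * V^2 = 0.5 * 1025 * 193.21 = 99020.125
Step 3 — Rw = 99020.125 * 2905 * 0.000094 ≈ 27039 N (5 s.f.)

27039 N


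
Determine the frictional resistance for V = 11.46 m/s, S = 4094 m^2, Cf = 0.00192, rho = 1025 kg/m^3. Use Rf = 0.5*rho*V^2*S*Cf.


Formula: Rf = 0.5 * rho * V^2 * S * Cf
Step 1 — V^2 = 11.46^2 = 131.3316
Step 2 — 0.5 * rho * V^2 = 0.5 * 1025 * 131.3316 = 67307.445
Step 3 — Rf = 67307.445 * 4094 * 0.00192 ≈ 529070 N (5 s.f.)

529070 N


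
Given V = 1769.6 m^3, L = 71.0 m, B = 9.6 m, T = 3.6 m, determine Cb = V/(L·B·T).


Formula: Cb = V / (L * B * T)
Step 1 — L * B * T = 71.0 * 9.6 * 3.6 = 2453.76 m^3
Step 2 — Cb = 1769.6 / 2453.76 ≈ 0.72118 (5 s.f.)

0.72118


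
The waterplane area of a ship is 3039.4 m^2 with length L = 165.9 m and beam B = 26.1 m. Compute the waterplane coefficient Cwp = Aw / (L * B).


Formula: Cwp = Aw / (L * B)
Step 1 — L * B = 165.9 * 26.1 = 4329.99 m^2
Step 2 — Cwp = 3039.4 / 4329.99 ≈ 0.70194 (5 s.f.)

0.70194


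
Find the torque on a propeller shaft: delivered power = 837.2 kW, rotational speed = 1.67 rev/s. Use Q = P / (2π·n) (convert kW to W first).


Formula: Q = P_W / (2 * pi * n)
Step 1 — P_W = 837.2 kW * 1000 = 837200.0 W
Step 2 — 2 * pi * n = 2 * pi * 1.67 = 10.492919
Step 3 — Q = 837200.0 / 10.492919 ≈ 79787 N·m (5 s.f.)

79787 N·m


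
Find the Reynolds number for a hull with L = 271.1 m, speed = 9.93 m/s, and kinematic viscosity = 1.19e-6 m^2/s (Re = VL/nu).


Formula: Re = V * L / nu
Step 1 — V * L = 9.93 * 271.1 = 2692.023 m^2/s
Step 2 — Re = 2692.023 / 1.19e-6 = 2.26e+09

2.26e+09


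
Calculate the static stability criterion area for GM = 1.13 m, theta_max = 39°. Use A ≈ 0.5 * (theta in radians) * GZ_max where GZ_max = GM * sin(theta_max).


Formula: GZ_max = GM * sin(theta); Area = 0.5 * theta_rad * GZ_max
Step 1 — GZ_max = 1.13 * sin(39°) = 1.13 * 0.62932 = 0.711132 m
Step 2 — theta_rad = 39 * pi/180 = 0.680678 rad
Step 3 — Area = 0.5 * 0.680678 * 0.711132 ≈ 0.24203 m·rad (5 s.f.)

0.24203 m·rad


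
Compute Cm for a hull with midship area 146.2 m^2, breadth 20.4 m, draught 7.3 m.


Formula: Cm = Am / (B * T)
Step 1 — B * T = 20.4 * 7.3 = 148.92 m^2
Step 2 — Cm = 146.2 / 148.92 ≈ 0.98174 (5 s.f.)

0.98174


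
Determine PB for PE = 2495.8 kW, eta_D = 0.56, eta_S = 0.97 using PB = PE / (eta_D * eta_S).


Formula: PB = PE / (eta_D * eta_S)
Step 1 — combined efficiency = eta_D * eta_S = 0.56 * 0.97 = 0.5432
Step 2 — PB = 2495.8 / 0.5432 ≈ 4594.6 kW (5 s.f.)

4594.6 kW


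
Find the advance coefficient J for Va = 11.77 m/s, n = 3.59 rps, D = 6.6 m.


Formula: J = Va / (n * D)
Step 1 — n * D = 3.59 * 6.6 = 23.694
Step 2 — J = 11.77 / 23.694 ≈ 0.49675 (5 s.f.)

0.49675


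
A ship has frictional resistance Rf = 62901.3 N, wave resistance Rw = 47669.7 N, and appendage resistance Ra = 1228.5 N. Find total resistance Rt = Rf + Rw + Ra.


Formula: Rt = Rf + Rw + Ra
Substituting: Rt = 62901.3 + 47669.7 + 1228.5
Result: Rt = 111799.5 N

111799.5 N


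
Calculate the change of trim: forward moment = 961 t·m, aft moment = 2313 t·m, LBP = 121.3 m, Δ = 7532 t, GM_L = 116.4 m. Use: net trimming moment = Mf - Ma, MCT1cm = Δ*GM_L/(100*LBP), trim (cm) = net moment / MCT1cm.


Formula: net trimming moment = Mf - Ma; MCT1cm = Δ*GM_L/(100*LBP); trim = net moment / MCT1cm
Step 1 — net trimming moment = 961 - 2313 = -1352 t·m
Step 2 — MCT1cm = 7532 * 116.4 / (100 * 121.3) = 72.2774 t·m/cm
Step 3 — trim = -1352 / 72.2774 ≈ -18.706 cm (5 s.f.)

-18.706 cm


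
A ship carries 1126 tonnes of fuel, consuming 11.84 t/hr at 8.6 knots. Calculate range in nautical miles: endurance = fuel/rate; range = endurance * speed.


Formula: endurance = fuel / rate; range = endurance * speed
Step 1 — endurance = 1126 / 11.84 = 95.1014 hours
Step 2 — range = 95.1014 * 8.6 ≈ 817.87 nautical miles (5 s.f.)

817.87 NM


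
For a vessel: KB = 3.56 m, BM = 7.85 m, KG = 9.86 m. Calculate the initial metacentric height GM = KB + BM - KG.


Formula: GM = KB + BM - KG
Step 1 — KM = KB + BM = 3.56 + 7.85 = 11.41 m
Step 2 — GM = KM - KG = 11.41 - 9.86 = 1.55 m

1.55 m


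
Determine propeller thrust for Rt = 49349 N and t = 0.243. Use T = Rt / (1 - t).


Formula: T = Rt / (1 - t)
Step 1 — (1 - t) = 1 - 0.243 = 0.757
Step 2 — T = 49349 / 0.757 ≈ 65190 N (5 s.f.)

65190 N


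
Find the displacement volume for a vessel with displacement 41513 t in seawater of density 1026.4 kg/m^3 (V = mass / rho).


Formula: V = mass / rho
Step 1 — convert tonnes to kg: 41513 t * 1000 = 41513000 kg
Step 2 — V = 41513000 / 1026.4 ≈ 40445 m^3 (5 s.f.)

40445 m^3


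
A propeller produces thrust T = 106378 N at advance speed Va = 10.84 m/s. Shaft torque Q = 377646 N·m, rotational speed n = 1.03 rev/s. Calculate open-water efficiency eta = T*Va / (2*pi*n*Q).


Formula: eta = T * Va / (2 * pi * n * Q)
Step 1 — numerator = T * Va = 106378 * 10.84 = 1153137.52
Step 2 — 2 * pi * n = 2 * pi * 1.03 = 6.471681
Step 3 — denominator = 6.471681 * 377646 = 2444004.44
Step 4 — eta = 1153137.52 / 2444004.44 ≈ 0.47182 (5 s.f.)

0.47182


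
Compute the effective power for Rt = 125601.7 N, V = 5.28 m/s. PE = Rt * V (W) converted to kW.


Formula: PE = Rt * V / 1000 (kW)
Step 1 — PE (W) = 125601.7 * 5.28 = 663176.976 W
Step 2 — PE (kW) = 663176.976 / 1000 ≈ 663.18 kW (5 s.f.)

663.18 kW


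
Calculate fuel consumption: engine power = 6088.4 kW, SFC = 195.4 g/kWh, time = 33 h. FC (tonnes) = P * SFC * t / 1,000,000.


Formula: FC (tonnes) = P * SFC * t / 1,000,000
Step 1 — P * SFC * t = 6088.4 * 195.4 * 33 = 39259220.88 g
Step 2 — FC (tonnes) = 39259220.88 / 1,000,000 ≈ 39.259 tonnes (5 s.f.)

39.259 tonnes


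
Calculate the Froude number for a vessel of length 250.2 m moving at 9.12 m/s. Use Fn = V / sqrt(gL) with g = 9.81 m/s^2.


Formula: Fn = V / sqrt(g * L)
Step 1 — g * L = 9.81 * 250.2 = 2454.462
Step 2 — sqrt(g * L) = sqrt(2454.462) = 49.542527
Step 3 — Fn = 9.12 / 49.542527 ≈ 0.18408 (5 s.f.)

0.18408


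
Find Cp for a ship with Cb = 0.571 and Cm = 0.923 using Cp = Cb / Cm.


Formula: Cp = Cb / Cm
Substituting: Cp = 0.571 / 0.923
Result: Cp ≈ 0.61863 (5 s.f.)

0.61863


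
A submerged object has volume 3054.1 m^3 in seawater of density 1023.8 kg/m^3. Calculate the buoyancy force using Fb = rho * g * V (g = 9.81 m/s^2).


Formula: Fb = rho * g * V
Substituting: Fb = 1023.8 * 9.81 * 3054.1
Intermediate: 1023.8 * 9.81 = 10043.478
Result: Fb = 10043.478 * 3054.1 ≈ 30674000 N (5 s.f.)

30674000 N


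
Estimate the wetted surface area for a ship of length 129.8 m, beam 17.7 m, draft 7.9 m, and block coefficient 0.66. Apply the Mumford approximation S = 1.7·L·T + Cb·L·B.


Formula: S = 1.7*L*T + V/T with V = Cb*L*B*T, i.e. S = L * (1.7*T + Cb*B)
Step 1 — 1.7*T = 1.7 * 7.9 = 13.43 m
Step 2 — Cb*B = 0.66 * 17.7 = 11.682 m
Step 3 — 1.7*T + Cb*B = 13.43 + 11.682 = 25.112 m
Step 4 — S = 129.8 * 25.112 ≈ 3259.5 m^2 (5 s.f.)

3259.5 m^2


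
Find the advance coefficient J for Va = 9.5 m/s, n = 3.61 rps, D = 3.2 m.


Formula: J = Va / (n * D)
Step 1 — n * D = 3.61 * 3.2 = 11.552
Step 2 — J = 9.5 / 11.552 ≈ 0.82237 (5 s.f.)

0.82237


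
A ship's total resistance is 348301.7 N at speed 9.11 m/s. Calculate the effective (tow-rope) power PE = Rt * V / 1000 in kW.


Formula: PE = Rt * V / 1000 (kW)
Step 1 — PE (W) = 348301.7 * 9.11 = 3173028.487 W
Step 2 — PE (kW) = 3173028.487 / 1000 ≈ 3173.0 kW (5 s.f.)

3173.0 kW


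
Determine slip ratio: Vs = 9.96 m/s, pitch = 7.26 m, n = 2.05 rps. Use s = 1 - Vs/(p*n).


Formula: s = 1 - Vs / (p * n)
Step 1 — p * n = 7.26 * 2.05 = 14.883
Step 2 — Vs / (p*n) = 9.96 / 14.883 = 0.66922 (6 d.p.)
Step 3 — s = 1 - 0.66922 = 0.33078

0.33078


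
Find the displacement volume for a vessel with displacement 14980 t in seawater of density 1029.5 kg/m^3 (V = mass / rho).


Formula: V = mass / rho
Step 1 — convert tonnes to kg: 14980 t * 1000 = 14980000 kg
Step 2 — V = 14980000 / 1029.5 ≈ 14551 m^3 (5 s.f.)

14551 m^3


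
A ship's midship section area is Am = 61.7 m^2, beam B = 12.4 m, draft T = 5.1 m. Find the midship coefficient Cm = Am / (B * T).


Formula: Cm = Am / (B * T)
Step 1 — B * T = 12.4 * 5.1 = 63.24 m^2
Step 2 — Cm = 61.7 / 63.24 ≈ 0.97565 (5 s.f.)

0.97565


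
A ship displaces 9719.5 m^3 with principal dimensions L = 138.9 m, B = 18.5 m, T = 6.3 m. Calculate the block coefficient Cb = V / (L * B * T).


Formula: Cb = V / (L * B * T)
Step 1 — L * B * T = 138.9 * 18.5 * 6.3 = 16188.795 m^3
Step 2 — Cb = 9719.5 / 16188.795 ≈ 0.60038 (5 s.f.)

0.60038


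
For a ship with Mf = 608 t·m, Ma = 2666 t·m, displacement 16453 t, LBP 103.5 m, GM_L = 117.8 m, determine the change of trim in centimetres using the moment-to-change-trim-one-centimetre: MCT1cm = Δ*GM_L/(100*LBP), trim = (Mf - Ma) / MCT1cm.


Formula: net trimming moment = Mf - Ma; MCT1cm = Δ*GM_L/(100*LBP); trim = net moment / MCT1cm
Step 1 — net trimming moment = 608 - 2666 = -2058 t·m
Step 2 — MCT1cm = 16453 * 117.8 / (100 * 103.5) = 187.2622 t·m/cm
Step 3 — trim = -2058 / 187.2622 ≈ -10.990 cm (5 s.f.)

-10.990 cm


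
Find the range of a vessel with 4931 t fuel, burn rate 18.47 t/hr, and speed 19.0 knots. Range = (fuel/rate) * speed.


Formula: endurance = fuel / rate; range = endurance * speed
Step 1 — endurance = 4931 / 18.47 = 266.9735 hours
Step 2 — range = 266.9735 * 19.0 ≈ 5072.5 nautical miles (5 s.f.)

5072.5 NM


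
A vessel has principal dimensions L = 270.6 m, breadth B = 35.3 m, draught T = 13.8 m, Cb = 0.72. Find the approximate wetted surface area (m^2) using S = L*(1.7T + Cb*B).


Formula: S = 1.7*L*T + V/T with V = Cb*L*B*T, i.e. S = L * (1.7*T + Cb*B)
Step 1 — 1.7*T = 1.7 * 13.8 = 23.46 m
Step 2 — Cb*B = 0.72 * 35.3 = 25.416 m
Step 3 — 1.7*T + Cb*B = 23.46 + 25.416 = 48.876 m
Step 4 — S = 270.6 * 48.876 ≈ 13226 m^2 (5 s.f.)

13226 m^2


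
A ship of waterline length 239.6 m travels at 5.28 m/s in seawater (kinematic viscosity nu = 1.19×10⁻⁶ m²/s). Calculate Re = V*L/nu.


Formula: Re = V * L / nu
Step 1 — V * L = 5.28 * 239.6 = 1265.088 m^2/s
Step 2 — Re = 1265.088 / 1.19e-6 = 1.06e+09

1.06e+09


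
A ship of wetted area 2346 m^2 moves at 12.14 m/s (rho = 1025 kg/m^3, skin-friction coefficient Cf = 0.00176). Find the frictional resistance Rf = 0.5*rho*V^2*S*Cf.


Formula: Rf = 0.5 * rho * V^2 * S * Cf
Step 1 — V^2 = 12.14^2 = 147.3796
Step 2 — 0.5 * rho * V^2 = 0.5 * 1025 * 147.3796 = 75532.045
Step 3 — Rf = 75532.045 * 2346 * 0.00176 ≈ 311870 N (5 s.f.)

311870 N


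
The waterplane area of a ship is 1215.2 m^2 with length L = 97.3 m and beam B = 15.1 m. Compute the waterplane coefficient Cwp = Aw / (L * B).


Formula: Cwp = Aw / (L * B)
Step 1 — L * B = 97.3 * 15.1 = 1469.23 m^2
Step 2 — Cwp = 1215.2 / 1469.23 ≈ 0.82710 (5 s.f.)

0.82710


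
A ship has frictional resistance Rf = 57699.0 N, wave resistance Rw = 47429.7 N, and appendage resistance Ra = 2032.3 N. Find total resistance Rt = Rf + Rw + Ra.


Formula: Rt = Rf + Rw + Ra
Substituting: Rt = 57699.0 + 47429.7 + 2032.3
Result: Rt = 107161.0 N

107161.0 N


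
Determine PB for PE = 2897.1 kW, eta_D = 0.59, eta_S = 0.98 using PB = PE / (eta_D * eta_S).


Formula: PB = PE / (eta_D * eta_S)
Step 1 — combined efficiency = eta_D * eta_S = 0.59 * 0.98 = 0.5782
Step 2 — PB = 2897.1 / 0.5782 ≈ 5010.5 kW (5 s.f.)

5010.5 kW


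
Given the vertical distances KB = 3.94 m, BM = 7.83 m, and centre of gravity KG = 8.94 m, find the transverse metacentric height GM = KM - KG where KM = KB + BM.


Formula: GM = KB + BM - KG
Step 1 — KM = KB + BM = 3.94 + 7.83 = 11.77 m
Step 2 — GM = KM - KG = 11.77 - 8.94 = 2.83 m

2.83 m


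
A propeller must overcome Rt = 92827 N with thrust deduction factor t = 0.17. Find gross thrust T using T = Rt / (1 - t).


Formula: T = Rt / (1 - t)
Step 1 — (1 - t) = 1 - 0.17 = 0.83
Step 2 — T = 92827 / 0.83 ≈ 111840 N (5 s.f.)

111840 N


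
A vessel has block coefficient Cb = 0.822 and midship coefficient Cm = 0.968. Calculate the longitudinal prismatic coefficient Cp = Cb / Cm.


Formula: Cp = Cb / Cm
Substituting: Cp = 0.822 / 0.968
Result: Cp ≈ 0.84917 (5 s.f.)

0.84917


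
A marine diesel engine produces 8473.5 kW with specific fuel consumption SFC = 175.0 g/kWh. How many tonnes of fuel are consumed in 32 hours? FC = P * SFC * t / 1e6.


Formula: FC (tonnes) = P * SFC * t / 1,000,000
Step 1 — P * SFC * t = 8473.5 * 175.0 * 32 = 47451600.0 g
Step 2 — FC (tonnes) = 47451600.0 / 1,000,000 ≈ 47.452 tonnes (5 s.f.)

47.452 tonnes


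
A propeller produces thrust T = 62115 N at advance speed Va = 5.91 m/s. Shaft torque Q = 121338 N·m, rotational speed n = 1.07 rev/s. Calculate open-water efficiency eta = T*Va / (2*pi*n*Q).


Formula: eta = T * Va / (2 * pi * n * Q)
Step 1 — numerator = T * Va = 62115 * 5.91 = 367099.65
Step 2 — 2 * pi * n = 2 * pi * 1.07 = 6.723008
Step 3 — denominator = 6.723008 * 121338 = 815756.34
Step 4 — eta = 367099.65 / 815756.34 ≈ 0.45001 (5 s.f.)

0.45001


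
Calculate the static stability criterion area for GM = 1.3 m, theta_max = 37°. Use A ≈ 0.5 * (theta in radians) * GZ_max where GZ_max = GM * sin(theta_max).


Formula: GZ_max = GM * sin(theta); Area = 0.5 * theta_rad * GZ_max
Step 1 — GZ_max = 1.3 * sin(37°) = 1.3 * 0.601815 = 0.782359 m
Step 2 — theta_rad = 37 * pi/180 = 0.645772 rad
Step 3 — Area = 0.5 * 0.645772 * 0.782359 ≈ 0.25261 m·rad (5 s.f.)

0.25261 m·rad


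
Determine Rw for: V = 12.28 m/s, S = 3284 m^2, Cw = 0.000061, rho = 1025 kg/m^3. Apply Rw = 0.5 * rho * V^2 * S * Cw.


Formula: Rw = 0.5 * rho * V^2 * S * Cw
Step 1 — V^2 = 12.28^2 = 150.7984
Step 2 — 0.5 * rho * V^2 = 0.5 * 1025 * 150.7984 = 77284.18
Step 3 — Rw = 77284.18 * 3284 * 0.000061 ≈ 15482 N (5 s.f.)

15482 N


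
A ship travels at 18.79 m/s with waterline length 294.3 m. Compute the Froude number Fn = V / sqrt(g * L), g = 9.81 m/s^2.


Formula: Fn = V / sqrt(g * L)
Step 1 — g * L = 9.81 * 294.3 = 2887.083
Step 2 — sqrt(g * L) = sqrt(2887.083) = 53.731583
Step 3 — Fn = 18.79 / 53.731583 ≈ 0.34970 (5 s.f.)

0.34970


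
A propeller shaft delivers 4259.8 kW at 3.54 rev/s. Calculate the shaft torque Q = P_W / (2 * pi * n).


Formula: Q = P_W / (2 * pi * n)
Step 1 — P_W = 4259.8 kW * 1000 = 4259800.0 W
Step 2 — 2 * pi * n = 2 * pi * 3.54 = 22.242476
Step 3 — Q = 4259800.0 / 22.242476 ≈ 191520 N·m (5 s.f.)

191520 N·m


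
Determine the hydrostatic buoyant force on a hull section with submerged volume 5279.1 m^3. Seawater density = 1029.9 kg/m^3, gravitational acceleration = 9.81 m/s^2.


Formula: Fb = rho * g * V
Substituting: Fb = 1029.9 * 9.81 * 5279.1
Intermediate: 1029.9 * 9.81 = 10103.319
Result: Fb = 10103.319 * 5279.1 ≈ 53336000 N (5 s.f.)

53336000 N


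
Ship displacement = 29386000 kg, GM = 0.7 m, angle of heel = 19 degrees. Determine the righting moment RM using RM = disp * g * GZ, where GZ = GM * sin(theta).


Formula: GZ = GM * sin(theta); RM = disp * g * GZ
Step 1 — GZ = 0.7 * sin(19°) = 0.7 * 0.325568 = 0.227898 m
Step 2 — RM = 29386000 * 9.81 * 0.227898 ≈ 65698000 N·m (5 s.f.)

65698000 N·m


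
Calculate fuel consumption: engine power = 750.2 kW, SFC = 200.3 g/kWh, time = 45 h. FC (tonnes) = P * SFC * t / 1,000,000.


Formula: FC (tonnes) = P * SFC * t / 1,000,000
Step 1 — P * SFC * t = 750.2 * 200.3 * 45 = 6761927.7 g
Step 2 — FC (tonnes) = 6761927.7 / 1,000,000 ≈ 6.7619 tonnes (5 s.f.)

6.7619 tonnes


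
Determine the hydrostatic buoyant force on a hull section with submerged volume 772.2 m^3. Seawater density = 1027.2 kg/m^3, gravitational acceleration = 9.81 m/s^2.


Formula: Fb = rho * g * V
Substituting: Fb = 1027.2 * 9.81 * 772.2
Intermediate: 1027.2 * 9.81 = 10076.832
Result: Fb = 10076.832 * 772.2 ≈ 7781300 N (5 s.f.)

7781300 N


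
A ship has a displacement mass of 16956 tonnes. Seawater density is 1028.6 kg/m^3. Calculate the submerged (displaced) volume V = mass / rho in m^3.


Formula: V = mass / rho
Step 1 — convert tonnes to kg: 16956 t * 1000 = 16956000 kg
Step 2 — V = 16956000 / 1028.6 ≈ 16485 m^3 (5 s.f.)

16485 m^3


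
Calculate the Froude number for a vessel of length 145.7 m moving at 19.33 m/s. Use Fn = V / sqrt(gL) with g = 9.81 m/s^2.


Formula: Fn = V / sqrt(g * L)
Step 1 — g * L = 9.81 * 145.7 = 1429.317
Step 2 — sqrt(g * L) = sqrt(1429.317) = 37.806309
Step 3 — Fn = 19.33 / 37.806309 ≈ 0.51129 (5 s.f.)

0.51129


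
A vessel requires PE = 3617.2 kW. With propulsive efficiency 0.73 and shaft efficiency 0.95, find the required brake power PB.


Formula: PB = PE / (eta_D * eta_S)
Step 1 — combined efficiency = eta_D * eta_S = 0.73 * 0.95 = 0.6935
Step 2 — PB = 3617.2 / 0.6935 ≈ 5215.9 kW (5 s.f.)

5215.9 kW


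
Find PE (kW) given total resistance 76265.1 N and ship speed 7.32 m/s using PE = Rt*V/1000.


Formula: PE = Rt * V / 1000 (kW)
Step 1 — PE (W) = 76265.1 * 7.32 = 558260.532 W
Step 2 — PE (kW) = 558260.532 / 1000 ≈ 558.26 kW (5 s.f.)

558.26 kW


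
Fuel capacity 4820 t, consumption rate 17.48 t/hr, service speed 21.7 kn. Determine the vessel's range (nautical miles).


Formula: endurance = fuel / rate; range = endurance * speed
Step 1 — endurance = 4820 / 17.48 = 275.7437 hours
Step 2 — range = 275.7437 * 21.7 ≈ 5983.6 nautical miles (5 s.f.)

5983.6 NM


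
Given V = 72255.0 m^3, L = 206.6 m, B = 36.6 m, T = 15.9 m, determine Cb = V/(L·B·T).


Formula: Cb = V / (L * B * T)
Step 1 — L * B * T = 206.6 * 36.6 * 15.9 = 120228.804 m^3
Step 2 — Cb = 72255.0 / 120228.804 ≈ 0.60098 (5 s.f.)

0.60098


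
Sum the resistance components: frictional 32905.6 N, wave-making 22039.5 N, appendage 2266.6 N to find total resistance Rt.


Formula: Rt = Rf + Rw + Ra
Substituting: Rt = 32905.6 + 22039.5 + 2266.6
Result: Rt = 57211.7 N

57211.7 N


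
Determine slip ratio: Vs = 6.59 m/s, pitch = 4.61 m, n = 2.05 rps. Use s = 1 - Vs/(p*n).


Formula: s = 1 - Vs / (p * n)
Step 1 — p * n = 4.61 * 2.05 = 9.4505
Step 2 — Vs / (p*n) = 6.59 / 9.4505 = 0.697318 (6 d.p.)
Step 3 — s = 1 - 0.697318 = 0.302682

0.302682


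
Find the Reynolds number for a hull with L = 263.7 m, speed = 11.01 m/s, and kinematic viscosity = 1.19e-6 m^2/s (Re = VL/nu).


Formula: Re = V * L / nu
Step 1 — V * L = 11.01 * 263.7 = 2903.337 m^2/s
Step 2 — Re = 2903.337 / 1.19e-6 = 2.44e+09

2.44e+09


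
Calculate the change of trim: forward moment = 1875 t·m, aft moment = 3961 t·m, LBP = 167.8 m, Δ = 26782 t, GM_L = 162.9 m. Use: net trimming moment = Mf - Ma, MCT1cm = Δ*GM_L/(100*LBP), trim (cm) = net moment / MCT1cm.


Formula: net trimming moment = Mf - Ma; MCT1cm = Δ*GM_L/(100*LBP); trim = net moment / MCT1cm
Step 1 — net trimming moment = 1875 - 3961 = -2086 t·m
Step 2 — MCT1cm = 26782 * 162.9 / (100 * 167.8) = 259.9993 t·m/cm
Step 3 — trim = -2086 / 259.9993 ≈ -8.0231 cm (5 s.f.)

-8.0231 cm


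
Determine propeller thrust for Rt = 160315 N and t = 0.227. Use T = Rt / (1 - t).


Formula: T = Rt / (1 - t)
Step 1 — (1 - t) = 1 - 0.227 = 0.773
Step 2 — T = 160315 / 0.773 ≈ 207390 N (5 s.f.)

207390 N


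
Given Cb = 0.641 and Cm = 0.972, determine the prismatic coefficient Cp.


Formula: Cp = Cb / Cm
Substituting: Cp = 0.641 / 0.972
Result: Cp ≈ 0.65947 (5 s.f.)

0.65947


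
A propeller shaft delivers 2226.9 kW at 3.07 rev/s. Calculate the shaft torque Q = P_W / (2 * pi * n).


Formula: Q = P_W / (2 * pi * n)
Step 1 — P_W = 2226.9 kW * 1000 = 2226900.0 W
Step 2 — 2 * pi * n = 2 * pi * 3.07 = 19.289379
Step 3 — Q = 2226900.0 / 19.289379 ≈ 115450 N·m (5 s.f.)

115450 N·m


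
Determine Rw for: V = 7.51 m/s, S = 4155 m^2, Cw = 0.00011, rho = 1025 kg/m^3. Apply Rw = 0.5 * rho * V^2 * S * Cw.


Formula: Rw = 0.5 * rho * V^2 * S * Cw
Step 1 — V^2 = 7.51^2 = 56.4001
Step 2 — 0.5 * rho * V^2 = 0.5 * 1025 * 56.4001 = 28905.05125
Step 3 — Rw = 28905.05125 * 4155 * 0.00011 ≈ 13211 N (5 s.f.)

13211 N


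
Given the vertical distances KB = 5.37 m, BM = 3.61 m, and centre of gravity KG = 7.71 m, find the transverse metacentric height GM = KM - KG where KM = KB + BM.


Formula: GM = KB + BM - KG
Step 1 — KM = KB + BM = 5.37 + 3.61 = 8.98 m
Step 2 — GM = KM - KG = 8.98 - 7.71 = 1.27 m

1.27 m


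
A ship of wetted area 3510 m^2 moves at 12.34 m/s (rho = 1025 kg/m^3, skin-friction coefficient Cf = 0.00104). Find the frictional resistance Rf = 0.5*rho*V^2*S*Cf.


Formula: Rf = 0.5 * rho * V^2 * S * Cf
Step 1 — V^2 = 12.34^2 = 152.2756
Step 2 — 0.5 * rho * V^2 = 0.5 * 1025 * 152.2756 = 78041.245
Step 3 — Rf = 78041.245 * 3510 * 0.00104 ≈ 284880 N (5 s.f.)

284880 N


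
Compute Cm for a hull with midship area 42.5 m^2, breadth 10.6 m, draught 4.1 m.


Formula: Cm = Am / (B * T)
Step 1 — B * T = 10.6 * 4.1 = 43.46 m^2
Step 2 — Cm = 42.5 / 43.46 ≈ 0.97791 (5 s.f.)

0.97791


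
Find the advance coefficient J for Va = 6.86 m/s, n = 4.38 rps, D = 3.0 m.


Formula: J = Va / (n * D)
Step 1 — n * D = 4.38 * 3.0 = 13.14
Step 2 — J = 6.86 / 13.14 ≈ 0.52207 (5 s.f.)

0.52207


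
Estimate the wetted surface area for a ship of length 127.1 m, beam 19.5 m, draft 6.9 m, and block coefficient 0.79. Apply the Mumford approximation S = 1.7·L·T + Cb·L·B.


Formula: S = 1.7*L*T + V/T with V = Cb*L*B*T, i.e. S = L * (1.7*T + Cb*B)
Step 1 — 1.7*T = 1.7 * 6.9 = 11.73 m
Step 2 — Cb*B = 0.79 * 19.5 = 15.405 m
Step 3 — 1.7*T + Cb*B = 11.73 + 15.405 = 27.135 m
Step 4 — S = 127.1 * 27.135 ≈ 3448.9 m^2 (5 s.f.)

3448.9 m^2


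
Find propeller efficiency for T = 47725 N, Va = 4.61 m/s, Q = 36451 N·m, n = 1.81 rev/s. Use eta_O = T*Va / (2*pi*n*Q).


Formula: eta = T * Va / (2 * pi * n * Q)
Step 1 — numerator = T * Va = 47725 * 4.61 = 220012.25
Step 2 — 2 * pi * n = 2 * pi * 1.81 = 11.372565
Step 3 — denominator = 11.372565 * 36451 = 414541.37
Step 4 — eta = 220012.25 / 414541.37 ≈ 0.53074 (5 s.f.)

0.53074


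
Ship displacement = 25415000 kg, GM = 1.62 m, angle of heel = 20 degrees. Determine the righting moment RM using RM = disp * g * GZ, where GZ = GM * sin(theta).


Formula: GZ = GM * sin(theta); RM = disp * g * GZ
Step 1 — GZ = 1.62 * sin(20°) = 1.62 * 0.34202 = 0.554072 m
Step 2 — RM = 25415000 * 9.81 * 0.554072 ≈ 138140000 N·m (5 s.f.)

138140000 N·m


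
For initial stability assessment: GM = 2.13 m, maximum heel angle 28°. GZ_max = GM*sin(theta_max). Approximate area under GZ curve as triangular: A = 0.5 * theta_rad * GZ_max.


Formula: GZ_max = GM * sin(theta); Area = 0.5 * theta_rad * GZ_max
Step 1 — GZ_max = 2.13 * sin(28°) = 2.13 * 0.469472 = 0.999975 m
Step 2 — theta_rad = 28 * pi/180 = 0.488692 rad
Step 3 — Area = 0.5 * 0.488692 * 0.999975 ≈ 0.24434 m·rad (5 s.f.)

0.24434 m·rad


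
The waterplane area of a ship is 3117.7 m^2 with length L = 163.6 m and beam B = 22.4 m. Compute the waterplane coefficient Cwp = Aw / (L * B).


Formula: Cwp = Aw / (L * B)
Step 1 — L * B = 163.6 * 22.4 = 3664.64 m^2
Step 2 — Cwp = 3117.7 / 3664.64 ≈ 0.85075 (5 s.f.)

0.85075


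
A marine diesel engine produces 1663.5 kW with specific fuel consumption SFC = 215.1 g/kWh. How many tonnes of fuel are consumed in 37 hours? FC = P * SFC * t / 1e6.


Formula: FC (tonnes) = P * SFC * t / 1,000,000
Step 1 — P * SFC * t = 1663.5 * 215.1 * 37 = 13239297.45 g
Step 2 — FC (tonnes) = 13239297.45 / 1,000,000 ≈ 13.239 tonnes (5 s.f.)

13.239 tonnes


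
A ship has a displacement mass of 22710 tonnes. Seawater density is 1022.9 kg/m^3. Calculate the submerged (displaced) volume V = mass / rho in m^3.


Formula: V = mass / rho
Step 1 — convert tonnes to kg: 22710 t * 1000 = 22710000 kg
Step 2 — V = 22710000 / 1022.9 ≈ 22202 m^3 (5 s.f.)

22202 m^3


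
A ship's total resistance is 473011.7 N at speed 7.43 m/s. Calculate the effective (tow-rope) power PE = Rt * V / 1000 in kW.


Formula: PE = Rt * V / 1000 (kW)
Step 1 — PE (W) = 473011.7 * 7.43 = 3514476.931 W
Step 2 — PE (kW) = 3514476.931 / 1000 ≈ 3514.5 kW (5 s.f.)

3514.5 kW


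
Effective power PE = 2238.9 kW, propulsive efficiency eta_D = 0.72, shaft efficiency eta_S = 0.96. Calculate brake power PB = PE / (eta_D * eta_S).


Formula: PB = PE / (eta_D * eta_S)
Step 1 — combined efficiency = eta_D * eta_S = 0.72 * 0.96 = 0.6912
Step 2 — PB = 2238.9 / 0.6912 ≈ 3239.1 kW (5 s.f.)

3239.1 kW


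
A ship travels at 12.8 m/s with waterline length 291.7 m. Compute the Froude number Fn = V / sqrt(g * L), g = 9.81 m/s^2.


Formula: Fn = V / sqrt(g * L)
Step 1 — g * L = 9.81 * 291.7 = 2861.577
Step 2 — sqrt(g * L) = sqrt(2861.577) = 53.49371
Step 3 — Fn = 12.8 / 53.49371 ≈ 0.23928 (5 s.f.)

0.23928


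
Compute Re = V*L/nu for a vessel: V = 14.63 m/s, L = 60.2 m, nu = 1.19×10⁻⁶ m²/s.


Formula: Re = V * L / nu
Step 1 — V * L = 14.63 * 60.2 = 880.726 m^2/s
Step 2 — Re = 880.726 / 1.19e-6 = 7.40e+08

7.40e+08


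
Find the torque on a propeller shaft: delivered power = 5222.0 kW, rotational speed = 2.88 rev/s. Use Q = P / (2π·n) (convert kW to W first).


Formula: Q = P_W / (2 * pi * n)
Step 1 — P_W = 5222.0 kW * 1000 = 5222000.0 W
Step 2 — 2 * pi * n = 2 * pi * 2.88 = 18.095574
Step 3 — Q = 5222000.0 / 18.095574 ≈ 288580 N·m (5 s.f.)

288580 N·m


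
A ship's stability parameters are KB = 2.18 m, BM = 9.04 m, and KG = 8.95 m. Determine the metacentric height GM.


Formula: GM = KB + BM - KG
Step 1 — KM = KB + BM = 2.18 + 9.04 = 11.22 m
Step 2 — GM = KM - KG = 11.22 - 8.95 = 2.27 m

2.27 m


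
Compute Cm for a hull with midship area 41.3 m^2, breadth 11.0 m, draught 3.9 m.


Formula: Cm = Am / (B * T)
Step 1 — B * T = 11.0 * 3.9 = 42.9 m^2
Step 2 — Cm = 41.3 / 42.9 ≈ 0.96270 (5 s.f.)

0.96270


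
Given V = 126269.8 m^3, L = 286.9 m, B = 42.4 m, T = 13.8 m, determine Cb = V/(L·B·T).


Formula: Cb = V / (L * B * T)
Step 1 — L * B * T = 286.9 * 42.4 * 13.8 = 167870.928 m^3
Step 2 — Cb = 126269.8 / 167870.928 ≈ 0.75218 (5 s.f.)

0.75218


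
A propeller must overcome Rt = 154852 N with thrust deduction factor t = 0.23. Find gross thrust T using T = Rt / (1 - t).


Formula: T = Rt / (1 - t)
Step 1 — (1 - t) = 1 - 0.23 = 0.77
Step 2 — T = 154852 / 0.77 ≈ 201110 N (5 s.f.)

201110 N


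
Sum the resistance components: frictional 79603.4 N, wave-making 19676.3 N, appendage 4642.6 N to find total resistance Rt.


Formula: Rt = Rf + Rw + Ra
Substituting: Rt = 79603.4 + 19676.3 + 4642.6
Result: Rt = 103922.3 N

103922.3 N


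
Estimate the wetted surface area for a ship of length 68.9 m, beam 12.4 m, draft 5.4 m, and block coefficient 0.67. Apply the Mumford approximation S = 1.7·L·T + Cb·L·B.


Formula: S = 1.7*L*T + V/T with V = Cb*L*B*T, i.e. S = L * (1.7*T + Cb*B)
Step 1 — 1.7*T = 1.7 * 5.4 = 9.18 m
Step 2 — Cb*B = 0.67 * 12.4 = 8.308 m
Step 3 — 1.7*T + Cb*B = 9.18 + 8.308 = 17.488 m
Step 4 — S = 68.9 * 17.488 ≈ 1204.9 m^2 (5 s.f.)

1204.9 m^2


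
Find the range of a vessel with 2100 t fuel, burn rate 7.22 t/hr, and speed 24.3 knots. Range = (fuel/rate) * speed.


Formula: endurance = fuel / rate; range = endurance * speed
Step 1 — endurance = 2100 / 7.22 = 290.8587 hours
Step 2 — range = 290.8587 * 24.3 ≈ 7067.9 nautical miles (5 s.f.)

7067.9 NM


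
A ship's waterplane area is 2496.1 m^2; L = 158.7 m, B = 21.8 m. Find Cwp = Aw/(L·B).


Formula: Cwp = Aw / (L * B)
Step 1 — L * B = 158.7 * 21.8 = 3459.66 m^2
Step 2 — Cwp = 2496.1 / 3459.66 ≈ 0.72149 (5 s.f.)

0.72149


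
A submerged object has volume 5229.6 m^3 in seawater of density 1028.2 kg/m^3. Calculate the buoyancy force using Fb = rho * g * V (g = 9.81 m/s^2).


Formula: Fb = rho * g * V
Substituting: Fb = 1028.2 * 9.81 * 5229.6
Intermediate: 1028.2 * 9.81 = 10086.642
Result: Fb = 10086.642 * 5229.6 ≈ 52749000 N (5 s.f.)

52749000 N


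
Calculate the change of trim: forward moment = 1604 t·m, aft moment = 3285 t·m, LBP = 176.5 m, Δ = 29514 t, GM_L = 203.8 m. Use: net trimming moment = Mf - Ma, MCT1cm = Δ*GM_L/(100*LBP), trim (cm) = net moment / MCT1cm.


Formula: net trimming moment = Mf - Ma; MCT1cm = Δ*GM_L/(100*LBP); trim = net moment / MCT1cm
Step 1 — net trimming moment = 1604 - 3285 = -1681 t·m
Step 2 — MCT1cm = 29514 * 203.8 / (100 * 176.5) = 340.7905 t·m/cm
Step 3 — trim = -1681 / 340.7905 ≈ -4.9326 cm (5 s.f.)

-4.9326 cm


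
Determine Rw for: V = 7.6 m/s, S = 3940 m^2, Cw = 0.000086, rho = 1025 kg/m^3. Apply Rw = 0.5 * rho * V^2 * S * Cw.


Formula: Rw = 0.5 * rho * V^2 * S * Cw
Step 1 — V^2 = 7.6^2 = 57.76
Step 2 — 0.5 * rho * V^2 = 0.5 * 1025 * 57.76 = 29602.0
Step 3 — Rw = 29602.0 * 3940 * 0.000086 ≈ 10030 N (5 s.f.)

10030 N


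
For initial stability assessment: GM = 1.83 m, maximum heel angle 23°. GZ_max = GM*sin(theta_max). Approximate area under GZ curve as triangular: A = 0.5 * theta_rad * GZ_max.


Formula: GZ_max = GM * sin(theta); Area = 0.5 * theta_rad * GZ_max
Step 1 — GZ_max = 1.83 * sin(23°) = 1.83 * 0.390731 = 0.715038 m
Step 2 — theta_rad = 23 * pi/180 = 0.401426 rad
Step 3 — Area = 0.5 * 0.401426 * 0.715038 ≈ 0.14352 m·rad (5 s.f.)

0.14352 m·rad


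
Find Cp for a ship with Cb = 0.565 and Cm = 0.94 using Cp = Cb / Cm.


Formula: Cp = Cb / Cm
Substituting: Cp = 0.565 / 0.94
Result: Cp ≈ 0.60106 (5 s.f.)

0.60106


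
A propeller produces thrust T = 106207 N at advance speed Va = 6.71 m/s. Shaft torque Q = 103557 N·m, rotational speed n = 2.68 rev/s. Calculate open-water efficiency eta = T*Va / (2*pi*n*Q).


Formula: eta = T * Va / (2 * pi * n * Q)
Step 1 — numerator = T * Va = 106207 * 6.71 = 712648.97
Step 2 — 2 * pi * n = 2 * pi * 2.68 = 16.838937
Step 3 — denominator = 16.838937 * 103557 = 1743789.8
Step 4 — eta = 712648.97 / 1743789.8 ≈ 0.40868 (5 s.f.)

0.40868


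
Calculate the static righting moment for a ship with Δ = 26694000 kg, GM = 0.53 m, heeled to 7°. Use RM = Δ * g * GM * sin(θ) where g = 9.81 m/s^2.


Formula: GZ = GM * sin(theta); RM = disp * g * GZ
Step 1 — GZ = 0.53 * sin(7°) = 0.53 * 0.121869 = 0.064591 m
Step 2 — RM = 26694000 * 9.81 * 0.064591 ≈ 16914000 N·m (5 s.f.)

16914000 N·m


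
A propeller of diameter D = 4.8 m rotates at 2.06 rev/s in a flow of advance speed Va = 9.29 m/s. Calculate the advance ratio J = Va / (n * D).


Formula: J = Va / (n * D)
Step 1 — n * D = 2.06 * 4.8 = 9.888
Step 2 — J = 9.29 / 9.888 ≈ 0.93952 (5 s.f.)

0.93952


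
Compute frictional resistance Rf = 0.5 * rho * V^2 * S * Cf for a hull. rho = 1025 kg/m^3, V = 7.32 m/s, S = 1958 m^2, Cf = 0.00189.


Formula: Rf = 0.5 * rho * V^2 * S * Cf
Step 1 — V^2 = 7.32^2 = 53.5824
Step 2 — 0.5 * rho * V^2 = 0.5 * 1025 * 53.5824 = 27460.98
Step 3 — Rf = 27460.98 * 1958 * 0.00189 ≈ 101620 N (5 s.f.)

101620 N


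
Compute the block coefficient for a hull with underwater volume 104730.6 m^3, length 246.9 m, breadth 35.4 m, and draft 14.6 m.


Formula: Cb = V / (L * B * T)
Step 1 — L * B * T = 246.9 * 35.4 * 14.6 = 127607.796 m^3
Step 2 — Cb = 104730.6 / 127607.796 ≈ 0.82072 (5 s.f.)

0.82072


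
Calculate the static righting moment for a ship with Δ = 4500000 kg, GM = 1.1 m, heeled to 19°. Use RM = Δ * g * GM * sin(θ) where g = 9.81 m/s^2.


Formula: GZ = GM * sin(theta); RM = disp * g * GZ
Step 1 — GZ = 1.1 * sin(19°) = 1.1 * 0.325568 = 0.358125 m
Step 2 — RM = 4500000 * 9.81 * 0.358125 ≈ 15809000 N·m (5 s.f.)

15809000 N·m


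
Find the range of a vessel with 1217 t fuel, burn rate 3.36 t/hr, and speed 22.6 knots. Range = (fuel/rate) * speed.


Formula: endurance = fuel / rate; range = endurance * speed
Step 1 — endurance = 1217 / 3.36 = 362.2024 hours
Step 2 — range = 362.2024 * 22.6 ≈ 8185.8 nautical miles (5 s.f.)

8185.8 NM


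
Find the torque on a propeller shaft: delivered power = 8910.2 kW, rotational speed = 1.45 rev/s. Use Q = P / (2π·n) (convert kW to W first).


Formula: Q = P_W / (2 * pi * n)
Step 1 — P_W = 8910.2 kW * 1000 = 8910200.0 W
Step 2 — 2 * pi * n = 2 * pi * 1.45 = 9.110619
Step 3 — Q = 8910200.0 / 9.110619 ≈ 978000 N·m (5 s.f.)

978000 N·m


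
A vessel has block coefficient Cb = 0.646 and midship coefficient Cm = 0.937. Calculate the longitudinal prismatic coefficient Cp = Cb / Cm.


Formula: Cp = Cb / Cm
Substituting: Cp = 0.646 / 0.937
Result: Cp ≈ 0.68943 (5 s.f.)

0.68943


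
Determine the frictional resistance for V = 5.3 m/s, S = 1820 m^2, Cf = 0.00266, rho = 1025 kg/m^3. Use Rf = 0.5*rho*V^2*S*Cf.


Formula: Rf = 0.5 * rho * V^2 * S * Cf
Step 1 — V^2 = 5.3^2 = 28.09
Step 2 — 0.5 * rho * V^2 = 0.5 * 1025 * 28.09 = 14396.125
Step 3 — Rf = 14396.125 * 1820 * 0.00266 ≈ 69695 N (5 s.f.)

69695 N


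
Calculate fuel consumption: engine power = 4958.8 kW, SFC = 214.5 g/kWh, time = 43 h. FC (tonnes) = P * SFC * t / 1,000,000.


Formula: FC (tonnes) = P * SFC * t / 1,000,000
Step 1 — P * SFC * t = 4958.8 * 214.5 * 43 = 45737491.8 g
Step 2 — FC (tonnes) = 45737491.8 / 1,000,000 ≈ 45.737 tonnes (5 s.f.)

45.737 tonnes


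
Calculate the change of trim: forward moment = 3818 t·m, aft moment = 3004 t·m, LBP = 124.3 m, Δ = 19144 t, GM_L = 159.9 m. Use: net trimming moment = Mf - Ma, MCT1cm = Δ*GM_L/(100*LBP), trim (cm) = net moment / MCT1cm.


Formula: net trimming moment = Mf - Ma; MCT1cm = Δ*GM_L/(100*LBP); trim = net moment / MCT1cm
Step 1 — net trimming moment = 3818 - 3004 = 814 t·m
Step 2 — MCT1cm = 19144 * 159.9 / (100 * 124.3) = 246.2692 t·m/cm
Step 3 — trim = 814 / 246.2692 ≈ 3.3053 cm (5 s.f.)

3.3053 cm


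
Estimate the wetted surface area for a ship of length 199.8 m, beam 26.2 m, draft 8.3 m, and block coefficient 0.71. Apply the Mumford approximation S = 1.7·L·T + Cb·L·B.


Formula: S = 1.7*L*T + V/T with V = Cb*L*B*T, i.e. S = L * (1.7*T + Cb*B)
Step 1 — 1.7*T = 1.7 * 8.3 = 14.11 m
Step 2 — Cb*B = 0.71 * 26.2 = 18.602 m
Step 3 — 1.7*T + Cb*B = 14.11 + 18.602 = 32.712 m
Step 4 — S = 199.8 * 32.712 ≈ 6535.9 m^2 (5 s.f.)

6535.9 m^2


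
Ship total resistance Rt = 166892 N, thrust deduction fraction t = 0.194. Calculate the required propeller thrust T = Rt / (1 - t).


Formula: T = Rt / (1 - t)
Step 1 — (1 - t) = 1 - 0.194 = 0.806
Step 2 — T = 166892 / 0.806 ≈ 207060 N (5 s.f.)

207060 N


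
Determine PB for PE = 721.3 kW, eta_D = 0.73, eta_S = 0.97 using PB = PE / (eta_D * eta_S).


Formula: PB = PE / (eta_D * eta_S)
Step 1 — combined efficiency = eta_D * eta_S = 0.73 * 0.97 = 0.7081
Step 2 — PB = 721.3 / 0.7081 ≈ 1018.6 kW (5 s.f.)

1018.6 kW
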